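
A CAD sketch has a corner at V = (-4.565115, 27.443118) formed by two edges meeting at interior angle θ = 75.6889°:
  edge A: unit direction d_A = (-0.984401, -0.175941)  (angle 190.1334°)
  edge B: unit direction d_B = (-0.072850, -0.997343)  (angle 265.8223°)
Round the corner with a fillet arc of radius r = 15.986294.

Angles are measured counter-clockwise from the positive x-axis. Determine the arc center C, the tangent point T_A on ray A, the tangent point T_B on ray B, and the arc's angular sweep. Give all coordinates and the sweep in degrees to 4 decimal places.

center=(-22.0079,8.0860) T_A=(-24.8206,23.8229) T_B=(-6.0641,6.9214) sweep=104.3111

bisector direction at 227.9778° = (-0.669418,-0.742886)
center distance |VC| = r/sin(θ/2) = 15.986294/sin(37.8445°) = 26.056685
C = V + |VC|·bis = (-22.0079,8.0860)
T_A = V + ((C−V)·d_A)·d_A = V + 20.5764·d_A = (-24.8206,23.8229)
T_B = V + ((C−V)·d_B)·d_B = V + 20.5764·d_B = (-6.0641,6.9214)
sweep = 180° − θ = 104.3111°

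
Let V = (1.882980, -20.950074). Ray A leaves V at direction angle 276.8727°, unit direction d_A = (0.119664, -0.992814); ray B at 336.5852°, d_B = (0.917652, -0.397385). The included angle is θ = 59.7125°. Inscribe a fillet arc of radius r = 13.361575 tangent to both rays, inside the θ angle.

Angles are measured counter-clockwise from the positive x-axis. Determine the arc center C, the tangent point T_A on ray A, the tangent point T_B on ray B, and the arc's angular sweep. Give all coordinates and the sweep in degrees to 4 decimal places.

bisector direction at 306.7289° = (0.598030,-0.801474)
center distance |VC| = r/sin(θ/2) = 13.361575/sin(29.8562°) = 26.839869
C = V + |VC|·bis = (17.9340,-42.4615)
T_A = V + ((C−V)·d_A)·d_A = V + 23.2776·d_A = (4.6685,-44.0604)
T_B = V + ((C−V)·d_B)·d_B = V + 23.2776·d_B = (23.2437,-30.2002)
sweep = 180° − θ = 120.2875°

center=(17.9340,-42.4615) T_A=(4.6685,-44.0604) T_B=(23.2437,-30.2002) sweep=120.2875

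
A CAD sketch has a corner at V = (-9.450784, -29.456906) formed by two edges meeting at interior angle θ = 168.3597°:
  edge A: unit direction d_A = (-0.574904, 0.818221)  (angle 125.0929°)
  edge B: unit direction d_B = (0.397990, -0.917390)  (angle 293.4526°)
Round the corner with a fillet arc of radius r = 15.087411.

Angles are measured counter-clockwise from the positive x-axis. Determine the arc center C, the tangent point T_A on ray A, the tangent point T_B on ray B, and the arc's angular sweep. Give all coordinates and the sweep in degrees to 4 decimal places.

center=(-22.6798,-36.8724) T_A=(-10.3349,-28.1986) T_B=(-8.8387,-30.8677) sweep=11.6403

bisector direction at 209.2728° = (-0.872302,-0.488968)
center distance |VC| = r/sin(θ/2) = 15.087411/sin(84.1799°) = 15.165588
C = V + |VC|·bis = (-22.6798,-36.8724)
T_A = V + ((C−V)·d_A)·d_A = V + 1.5379·d_A = (-10.3349,-28.1986)
T_B = V + ((C−V)·d_B)·d_B = V + 1.5379·d_B = (-8.8387,-30.8677)
sweep = 180° − θ = 11.6403°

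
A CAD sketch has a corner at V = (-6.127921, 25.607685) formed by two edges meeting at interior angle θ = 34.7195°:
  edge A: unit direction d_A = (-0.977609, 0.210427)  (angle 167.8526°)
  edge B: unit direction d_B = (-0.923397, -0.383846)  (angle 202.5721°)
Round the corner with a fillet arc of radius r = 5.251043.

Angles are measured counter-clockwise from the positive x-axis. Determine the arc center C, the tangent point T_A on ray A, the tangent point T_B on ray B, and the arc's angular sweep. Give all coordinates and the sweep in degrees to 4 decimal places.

bisector direction at 185.2123° = (-0.995865,-0.090847)
center distance |VC| = r/sin(θ/2) = 5.251043/sin(17.3597°) = 17.599077
C = V + |VC|·bis = (-23.6542,24.0089)
T_A = V + ((C−V)·d_A)·d_A = V + 16.7974·d_A = (-22.5493,29.1423)
T_B = V + ((C−V)·d_B)·d_B = V + 16.7974·d_B = (-21.6386,19.1601)
sweep = 180° − θ = 145.2805°

center=(-23.6542,24.0089) T_A=(-22.5493,29.1423) T_B=(-21.6386,19.1601) sweep=145.2805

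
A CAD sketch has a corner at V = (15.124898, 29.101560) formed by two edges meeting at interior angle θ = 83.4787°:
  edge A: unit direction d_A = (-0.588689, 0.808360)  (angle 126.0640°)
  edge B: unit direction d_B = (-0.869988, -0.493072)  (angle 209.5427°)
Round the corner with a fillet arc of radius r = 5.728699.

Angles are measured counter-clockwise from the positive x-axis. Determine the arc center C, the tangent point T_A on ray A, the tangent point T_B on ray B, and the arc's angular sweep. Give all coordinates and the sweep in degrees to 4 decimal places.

bisector direction at 167.8033° = (-0.977428,0.211268)
center distance |VC| = r/sin(θ/2) = 5.728699/sin(41.7394°) = 8.604971
C = V + |VC|·bis = (6.7142,30.9195)
T_A = V + ((C−V)·d_A)·d_A = V + 6.4209·d_A = (11.3450,34.2919)
T_B = V + ((C−V)·d_B)·d_B = V + 6.4209·d_B = (9.5388,25.9356)
sweep = 180° − θ = 96.5213°

center=(6.7142,30.9195) T_A=(11.3450,34.2919) T_B=(9.5388,25.9356) sweep=96.5213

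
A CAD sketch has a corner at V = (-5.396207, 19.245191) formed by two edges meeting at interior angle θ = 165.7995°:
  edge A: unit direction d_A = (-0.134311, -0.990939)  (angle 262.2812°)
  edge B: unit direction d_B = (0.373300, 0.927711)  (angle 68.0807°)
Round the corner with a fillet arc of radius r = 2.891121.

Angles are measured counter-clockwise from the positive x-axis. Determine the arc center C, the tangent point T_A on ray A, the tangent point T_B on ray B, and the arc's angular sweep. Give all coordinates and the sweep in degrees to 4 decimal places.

center=(-2.5797,18.5000) T_A=(-5.4446,18.8883) T_B=(-5.2618,19.5793) sweep=14.2005

bisector direction at 345.1810° = (0.966738,-0.255767)
center distance |VC| = r/sin(θ/2) = 2.891121/sin(82.8997°) = 2.913463
C = V + |VC|·bis = (-2.5797,18.5000)
T_A = V + ((C−V)·d_A)·d_A = V + 0.3601·d_A = (-5.4446,18.8883)
T_B = V + ((C−V)·d_B)·d_B = V + 0.3601·d_B = (-5.2618,19.5793)
sweep = 180° − θ = 14.2005°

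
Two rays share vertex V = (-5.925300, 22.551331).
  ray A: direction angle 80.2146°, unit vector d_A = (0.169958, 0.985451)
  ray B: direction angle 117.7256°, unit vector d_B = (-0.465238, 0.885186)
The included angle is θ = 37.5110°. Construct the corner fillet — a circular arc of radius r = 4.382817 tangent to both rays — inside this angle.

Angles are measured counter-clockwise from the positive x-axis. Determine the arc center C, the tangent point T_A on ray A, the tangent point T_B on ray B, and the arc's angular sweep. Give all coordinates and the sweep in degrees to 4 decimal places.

bisector direction at 98.9701° = (-0.155919,0.987770)
center distance |VC| = r/sin(θ/2) = 4.382817/sin(18.7555°) = 13.631114
C = V + |VC|·bis = (-8.0506,36.0157)
T_A = V + ((C−V)·d_A)·d_A = V + 12.9073·d_A = (-3.7316,35.2708)
T_B = V + ((C−V)·d_B)·d_B = V + 12.9073·d_B = (-11.9303,33.9767)
sweep = 180° − θ = 142.4890°

center=(-8.0506,36.0157) T_A=(-3.7316,35.2708) T_B=(-11.9303,33.9767) sweep=142.4890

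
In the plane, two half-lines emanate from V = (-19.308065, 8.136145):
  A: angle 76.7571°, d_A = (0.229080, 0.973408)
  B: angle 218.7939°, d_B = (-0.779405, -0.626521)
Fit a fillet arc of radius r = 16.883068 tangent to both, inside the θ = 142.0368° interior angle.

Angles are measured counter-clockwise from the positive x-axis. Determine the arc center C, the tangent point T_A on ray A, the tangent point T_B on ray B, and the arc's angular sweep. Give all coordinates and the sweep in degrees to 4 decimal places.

center=(-34.4119,17.6565) T_A=(-17.9777,13.7890) T_B=(-23.8343,4.4978) sweep=37.9632

bisector direction at 147.7755° = (-0.845965,0.533238)
center distance |VC| = r/sin(θ/2) = 16.883068/sin(71.0184°) = 17.853909
C = V + |VC|·bis = (-34.4119,17.6565)
T_A = V + ((C−V)·d_A)·d_A = V + 5.8072·d_A = (-17.9777,13.7890)
T_B = V + ((C−V)·d_B)·d_B = V + 5.8072·d_B = (-23.8343,4.4978)
sweep = 180° − θ = 37.9632°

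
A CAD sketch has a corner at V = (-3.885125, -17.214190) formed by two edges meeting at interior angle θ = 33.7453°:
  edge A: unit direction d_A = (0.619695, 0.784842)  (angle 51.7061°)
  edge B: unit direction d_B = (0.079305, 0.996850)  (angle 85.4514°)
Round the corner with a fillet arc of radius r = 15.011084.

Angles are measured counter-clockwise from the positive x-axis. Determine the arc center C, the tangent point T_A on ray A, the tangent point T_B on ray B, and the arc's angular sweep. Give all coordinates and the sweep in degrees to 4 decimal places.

bisector direction at 68.5787° = (0.365222,0.930920)
center distance |VC| = r/sin(θ/2) = 15.011084/sin(16.8727°) = 51.718589
C = V + |VC|·bis = (15.0036,30.9317)
T_A = V + ((C−V)·d_A)·d_A = V + 49.4922·d_A = (26.7850,21.6294)
T_B = V + ((C−V)·d_B)·d_B = V + 49.4922·d_B = (0.0398,32.1222)
sweep = 180° − θ = 146.2547°

center=(15.0036,30.9317) T_A=(26.7850,21.6294) T_B=(0.0398,32.1222) sweep=146.2547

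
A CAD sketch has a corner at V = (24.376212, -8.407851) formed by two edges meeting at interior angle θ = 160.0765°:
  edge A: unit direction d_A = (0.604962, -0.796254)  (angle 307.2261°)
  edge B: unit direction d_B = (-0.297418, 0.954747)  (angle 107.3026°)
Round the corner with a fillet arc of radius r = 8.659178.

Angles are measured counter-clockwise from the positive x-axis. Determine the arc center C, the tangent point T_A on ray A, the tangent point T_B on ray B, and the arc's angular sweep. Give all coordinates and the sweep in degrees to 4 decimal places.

bisector direction at 27.2643° = (0.888902,0.458097)
center distance |VC| = r/sin(θ/2) = 8.659178/sin(80.0383°) = 8.791727
C = V + |VC|·bis = (32.1912,-4.3804)
T_A = V + ((C−V)·d_A)·d_A = V + 1.5209·d_A = (25.2963,-9.6189)
T_B = V + ((C−V)·d_B)·d_B = V + 1.5209·d_B = (23.9239,-6.9558)
sweep = 180° − θ = 19.9235°

center=(32.1912,-4.3804) T_A=(25.2963,-9.6189) T_B=(23.9239,-6.9558) sweep=19.9235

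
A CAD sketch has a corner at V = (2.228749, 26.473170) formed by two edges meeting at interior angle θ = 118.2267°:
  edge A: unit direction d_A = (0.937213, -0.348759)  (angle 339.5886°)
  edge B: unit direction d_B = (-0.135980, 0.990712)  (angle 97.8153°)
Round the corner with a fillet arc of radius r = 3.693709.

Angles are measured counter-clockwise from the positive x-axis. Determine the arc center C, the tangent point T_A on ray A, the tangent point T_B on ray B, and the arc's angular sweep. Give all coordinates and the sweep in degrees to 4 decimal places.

center=(5.5877,29.1644) T_A=(4.2995,25.7026) T_B=(1.9283,28.6621) sweep=61.7733

bisector direction at 38.7020° = (0.780409,0.625269)
center distance |VC| = r/sin(θ/2) = 3.693709/sin(59.1133°) = 4.304096
C = V + |VC|·bis = (5.5877,29.1644)
T_A = V + ((C−V)·d_A)·d_A = V + 2.2095·d_A = (4.2995,25.7026)
T_B = V + ((C−V)·d_B)·d_B = V + 2.2095·d_B = (1.9283,28.6621)
sweep = 180° − θ = 61.7733°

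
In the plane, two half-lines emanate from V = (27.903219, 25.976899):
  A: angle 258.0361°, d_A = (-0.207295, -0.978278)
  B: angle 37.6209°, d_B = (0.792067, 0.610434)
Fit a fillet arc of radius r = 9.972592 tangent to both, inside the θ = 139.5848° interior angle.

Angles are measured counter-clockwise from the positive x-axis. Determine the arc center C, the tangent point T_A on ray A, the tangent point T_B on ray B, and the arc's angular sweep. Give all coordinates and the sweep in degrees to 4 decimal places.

center=(36.8983,20.3187) T_A=(27.1423,22.3859) T_B=(30.8107,28.2176) sweep=40.4152

bisector direction at 327.8285° = (0.846458,-0.532455)
center distance |VC| = r/sin(θ/2) = 9.972592/sin(69.7924°) = 10.626695
C = V + |VC|·bis = (36.8983,20.3187)
T_A = V + ((C−V)·d_A)·d_A = V + 3.6707·d_A = (27.1423,22.3859)
T_B = V + ((C−V)·d_B)·d_B = V + 3.6707·d_B = (30.8107,28.2176)
sweep = 180° − θ = 40.4152°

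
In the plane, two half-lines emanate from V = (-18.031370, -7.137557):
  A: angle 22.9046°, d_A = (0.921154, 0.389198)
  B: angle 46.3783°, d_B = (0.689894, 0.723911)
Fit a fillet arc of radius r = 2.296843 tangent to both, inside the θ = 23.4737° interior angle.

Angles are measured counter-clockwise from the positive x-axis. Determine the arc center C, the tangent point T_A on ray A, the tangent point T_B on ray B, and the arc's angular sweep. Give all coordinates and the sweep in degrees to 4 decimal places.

bisector direction at 34.6415° = (0.822725,0.568439)
center distance |VC| = r/sin(θ/2) = 2.296843/sin(11.7369°) = 11.291301
C = V + |VC|·bis = (-8.7417,-0.7191)
T_A = V + ((C−V)·d_A)·d_A = V + 11.0552·d_A = (-7.8478,-2.8349)
T_B = V + ((C−V)·d_B)·d_B = V + 11.0552·d_B = (-10.4044,0.8654)
sweep = 180° − θ = 156.5263°

center=(-8.7417,-0.7191) T_A=(-7.8478,-2.8349) T_B=(-10.4044,0.8654) sweep=156.5263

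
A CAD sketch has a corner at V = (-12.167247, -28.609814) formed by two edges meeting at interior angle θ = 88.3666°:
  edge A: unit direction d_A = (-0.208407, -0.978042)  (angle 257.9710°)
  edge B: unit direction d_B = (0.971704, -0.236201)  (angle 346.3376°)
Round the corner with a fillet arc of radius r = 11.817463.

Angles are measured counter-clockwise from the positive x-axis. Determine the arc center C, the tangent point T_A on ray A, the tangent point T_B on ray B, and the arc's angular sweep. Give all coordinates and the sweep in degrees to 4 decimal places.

bisector direction at 302.1543° = (0.532201,-0.846618)
center distance |VC| = r/sin(θ/2) = 11.817463/sin(44.1833°) = 16.955821
C = V + |VC|·bis = (-3.1433,-42.9649)
T_A = V + ((C−V)·d_A)·d_A = V + 12.1593·d_A = (-14.7013,-40.5021)
T_B = V + ((C−V)·d_B)·d_B = V + 12.1593·d_B = (-0.3520,-31.4818)
sweep = 180° − θ = 91.6334°

center=(-3.1433,-42.9649) T_A=(-14.7013,-40.5021) T_B=(-0.3520,-31.4818) sweep=91.6334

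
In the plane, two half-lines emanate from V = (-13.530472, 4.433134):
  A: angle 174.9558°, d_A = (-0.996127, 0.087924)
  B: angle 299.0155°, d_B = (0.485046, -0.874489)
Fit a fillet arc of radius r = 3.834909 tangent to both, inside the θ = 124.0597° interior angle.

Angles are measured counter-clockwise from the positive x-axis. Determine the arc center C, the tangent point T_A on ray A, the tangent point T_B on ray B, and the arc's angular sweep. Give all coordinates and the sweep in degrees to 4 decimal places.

center=(-15.8963,0.7921) T_A=(-15.5591,4.6122) T_B=(-12.5427,2.6522) sweep=55.9403

bisector direction at 236.9857° = (-0.544849,-0.838534)
center distance |VC| = r/sin(θ/2) = 3.834909/sin(62.0299°) = 4.342101
C = V + |VC|·bis = (-15.8963,0.7921)
T_A = V + ((C−V)·d_A)·d_A = V + 2.0365·d_A = (-15.5591,4.6122)
T_B = V + ((C−V)·d_B)·d_B = V + 2.0365·d_B = (-12.5427,2.6522)
sweep = 180° − θ = 55.9403°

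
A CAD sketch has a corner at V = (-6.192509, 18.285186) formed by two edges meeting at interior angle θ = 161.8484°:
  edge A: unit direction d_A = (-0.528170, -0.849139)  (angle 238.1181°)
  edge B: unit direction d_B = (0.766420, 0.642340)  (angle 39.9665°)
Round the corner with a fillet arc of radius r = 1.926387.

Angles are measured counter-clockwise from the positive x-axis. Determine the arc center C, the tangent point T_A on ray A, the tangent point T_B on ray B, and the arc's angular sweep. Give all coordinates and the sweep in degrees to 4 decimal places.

bisector direction at 319.0423° = (0.755194,-0.655502)
center distance |VC| = r/sin(θ/2) = 1.926387/sin(80.9242°) = 1.950810
C = V + |VC|·bis = (-4.7193,17.0064)
T_A = V + ((C−V)·d_A)·d_A = V + 0.3077·d_A = (-6.3550,18.0239)
T_B = V + ((C−V)·d_B)·d_B = V + 0.3077·d_B = (-5.9567,18.4828)
sweep = 180° − θ = 18.1516°

center=(-4.7193,17.0064) T_A=(-6.3550,18.0239) T_B=(-5.9567,18.4828) sweep=18.1516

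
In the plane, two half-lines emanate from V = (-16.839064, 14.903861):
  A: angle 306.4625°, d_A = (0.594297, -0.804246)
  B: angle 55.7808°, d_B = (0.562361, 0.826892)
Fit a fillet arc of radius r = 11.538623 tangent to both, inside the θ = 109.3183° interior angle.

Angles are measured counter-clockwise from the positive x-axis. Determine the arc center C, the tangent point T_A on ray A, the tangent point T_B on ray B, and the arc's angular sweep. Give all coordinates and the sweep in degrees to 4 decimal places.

bisector direction at 1.1216° = (0.999808,0.019575)
center distance |VC| = r/sin(θ/2) = 11.538623/sin(54.6591°) = 14.145230
C = V + |VC|·bis = (-2.6965,15.1808)
T_A = V + ((C−V)·d_A)·d_A = V + 8.1822·d_A = (-11.9764,8.3234)
T_B = V + ((C−V)·d_B)·d_B = V + 8.1822·d_B = (-12.2377,21.6696)
sweep = 180° − θ = 70.6817°

center=(-2.6965,15.1808) T_A=(-11.9764,8.3234) T_B=(-12.2377,21.6696) sweep=70.6817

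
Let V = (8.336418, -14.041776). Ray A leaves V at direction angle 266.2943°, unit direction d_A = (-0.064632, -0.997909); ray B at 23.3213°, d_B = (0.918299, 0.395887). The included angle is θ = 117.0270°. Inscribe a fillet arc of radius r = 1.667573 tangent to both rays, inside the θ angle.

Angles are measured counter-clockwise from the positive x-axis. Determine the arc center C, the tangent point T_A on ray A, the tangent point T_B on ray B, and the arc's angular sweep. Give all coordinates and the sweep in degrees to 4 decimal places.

center=(9.9345,-15.1688) T_A=(8.2704,-15.0610) T_B=(9.2743,-13.6374) sweep=62.9730

bisector direction at 324.8078° = (0.817223,-0.576321)
center distance |VC| = r/sin(θ/2) = 1.667573/sin(58.5135°) = 1.955494
C = V + |VC|·bis = (9.9345,-15.1688)
T_A = V + ((C−V)·d_A)·d_A = V + 1.0213·d_A = (8.2704,-15.0610)
T_B = V + ((C−V)·d_B)·d_B = V + 1.0213·d_B = (9.2743,-13.6374)
sweep = 180° − θ = 62.9730°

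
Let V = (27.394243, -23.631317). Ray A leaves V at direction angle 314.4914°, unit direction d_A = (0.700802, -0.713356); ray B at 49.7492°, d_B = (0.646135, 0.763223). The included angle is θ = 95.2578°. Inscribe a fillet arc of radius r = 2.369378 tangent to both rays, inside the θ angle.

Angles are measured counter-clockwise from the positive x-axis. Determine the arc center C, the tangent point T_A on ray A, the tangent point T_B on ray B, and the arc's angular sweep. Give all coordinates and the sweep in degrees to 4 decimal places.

bisector direction at 2.1203° = (0.999315,0.036998)
center distance |VC| = r/sin(θ/2) = 2.369378/sin(47.6289°) = 3.207083
C = V + |VC|·bis = (30.5991,-23.5127)
T_A = V + ((C−V)·d_A)·d_A = V + 2.1613·d_A = (28.9089,-25.1731)
T_B = V + ((C−V)·d_B)·d_B = V + 2.1613·d_B = (28.7908,-21.9817)
sweep = 180° − θ = 84.7422°

center=(30.5991,-23.5127) T_A=(28.9089,-25.1731) T_B=(28.7908,-21.9817) sweep=84.7422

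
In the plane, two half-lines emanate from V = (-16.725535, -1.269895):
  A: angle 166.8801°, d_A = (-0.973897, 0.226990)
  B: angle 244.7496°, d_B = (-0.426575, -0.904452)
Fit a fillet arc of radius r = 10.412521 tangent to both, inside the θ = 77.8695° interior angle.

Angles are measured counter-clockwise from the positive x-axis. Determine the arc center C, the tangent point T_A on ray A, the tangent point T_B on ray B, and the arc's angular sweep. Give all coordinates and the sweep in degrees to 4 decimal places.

center=(-31.6410,-8.4851) T_A=(-29.2775,1.6556) T_B=(-22.2234,-12.9268) sweep=102.1305

bisector direction at 205.8148° = (-0.900206,-0.435464)
center distance |VC| = r/sin(θ/2) = 10.412521/sin(38.9348°) = 16.568972
C = V + |VC|·bis = (-31.6410,-8.4851)
T_A = V + ((C−V)·d_A)·d_A = V + 12.8884·d_A = (-29.2775,1.6556)
T_B = V + ((C−V)·d_B)·d_B = V + 12.8884·d_B = (-22.2234,-12.9268)
sweep = 180° − θ = 102.1305°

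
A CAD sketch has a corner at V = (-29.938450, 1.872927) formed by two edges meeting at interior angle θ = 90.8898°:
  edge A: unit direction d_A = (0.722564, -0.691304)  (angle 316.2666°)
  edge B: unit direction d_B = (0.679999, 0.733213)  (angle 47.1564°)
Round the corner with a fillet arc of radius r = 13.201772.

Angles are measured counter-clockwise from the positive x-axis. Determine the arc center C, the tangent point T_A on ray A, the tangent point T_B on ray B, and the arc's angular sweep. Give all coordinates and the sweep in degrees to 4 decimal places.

bisector direction at 1.7115° = (0.999554,0.029867)
center distance |VC| = r/sin(θ/2) = 13.201772/sin(45.4449°) = 18.526825
C = V + |VC|·bis = (-11.4199,2.4263)
T_A = V + ((C−V)·d_A)·d_A = V + 12.9983·d_A = (-20.5463,-7.1129)
T_B = V + ((C−V)·d_B)·d_B = V + 12.9983·d_B = (-21.0996,11.4035)
sweep = 180° − θ = 89.1102°

center=(-11.4199,2.4263) T_A=(-20.5463,-7.1129) T_B=(-21.0996,11.4035) sweep=89.1102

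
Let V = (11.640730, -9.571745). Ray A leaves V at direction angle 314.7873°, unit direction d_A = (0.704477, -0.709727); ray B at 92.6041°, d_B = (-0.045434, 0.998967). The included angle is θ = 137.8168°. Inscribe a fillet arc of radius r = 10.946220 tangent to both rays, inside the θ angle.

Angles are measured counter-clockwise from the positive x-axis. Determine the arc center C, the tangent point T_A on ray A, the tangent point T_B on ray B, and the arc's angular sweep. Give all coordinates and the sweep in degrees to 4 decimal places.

bisector direction at 23.6957° = (0.915693,0.401879)
center distance |VC| = r/sin(θ/2) = 10.946220/sin(68.9084°) = 11.732204
C = V + |VC|·bis = (22.3838,-4.8568)
T_A = V + ((C−V)·d_A)·d_A = V + 4.2220·d_A = (14.6150,-12.5682)
T_B = V + ((C−V)·d_B)·d_B = V + 4.2220·d_B = (11.4489,-5.3542)
sweep = 180° − θ = 42.1832°

center=(22.3838,-4.8568) T_A=(14.6150,-12.5682) T_B=(11.4489,-5.3542) sweep=42.1832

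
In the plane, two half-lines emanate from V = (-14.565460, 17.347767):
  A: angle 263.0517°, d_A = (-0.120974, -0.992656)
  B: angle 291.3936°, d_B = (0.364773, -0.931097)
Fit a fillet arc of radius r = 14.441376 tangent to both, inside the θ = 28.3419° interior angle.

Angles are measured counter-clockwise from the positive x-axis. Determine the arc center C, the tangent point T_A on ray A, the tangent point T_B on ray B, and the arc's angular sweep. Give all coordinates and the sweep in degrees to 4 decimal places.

center=(-7.1491,-41.1729) T_A=(-21.4844,-39.4259) T_B=(6.2972,-35.9051) sweep=151.6581

bisector direction at 277.2226° = (0.125725,-0.992065)
center distance |VC| = r/sin(θ/2) = 14.441376/sin(14.1709°) = 58.988735
C = V + |VC|·bis = (-7.1491,-41.1729)
T_A = V + ((C−V)·d_A)·d_A = V + 57.1937·d_A = (-21.4844,-39.4259)
T_B = V + ((C−V)·d_B)·d_B = V + 57.1937·d_B = (6.2972,-35.9051)
sweep = 180° − θ = 151.6581°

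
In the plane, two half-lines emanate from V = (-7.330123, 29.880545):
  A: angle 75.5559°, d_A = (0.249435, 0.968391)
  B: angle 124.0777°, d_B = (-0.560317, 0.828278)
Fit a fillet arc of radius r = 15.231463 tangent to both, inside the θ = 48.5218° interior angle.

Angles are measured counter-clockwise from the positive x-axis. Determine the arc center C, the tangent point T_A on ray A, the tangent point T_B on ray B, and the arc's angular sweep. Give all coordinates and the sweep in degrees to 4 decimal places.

center=(-13.6504,66.4070) T_A=(1.0996,62.6077) T_B=(-26.2663,57.8726) sweep=131.4782

bisector direction at 99.8168° = (-0.170498,0.985358)
center distance |VC| = r/sin(θ/2) = 15.231463/sin(24.2609°) = 37.069234
C = V + |VC|·bis = (-13.6504,66.4070)
T_A = V + ((C−V)·d_A)·d_A = V + 33.7954·d_A = (1.0996,62.6077)
T_B = V + ((C−V)·d_B)·d_B = V + 33.7954·d_B = (-26.2663,57.8726)
sweep = 180° − θ = 131.4782°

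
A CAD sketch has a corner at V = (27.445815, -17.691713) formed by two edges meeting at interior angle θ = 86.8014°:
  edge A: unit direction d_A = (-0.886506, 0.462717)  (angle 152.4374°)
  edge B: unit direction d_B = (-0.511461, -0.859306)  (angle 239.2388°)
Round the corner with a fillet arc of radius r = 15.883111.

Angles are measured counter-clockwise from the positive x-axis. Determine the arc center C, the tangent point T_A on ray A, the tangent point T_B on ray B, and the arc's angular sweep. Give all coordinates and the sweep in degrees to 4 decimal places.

bisector direction at 195.8381° = (-0.962037,-0.272920)
center distance |VC| = r/sin(θ/2) = 15.883111/sin(43.4007°) = 23.116278
C = V + |VC|·bis = (5.2071,-24.0006)
T_A = V + ((C−V)·d_A)·d_A = V + 16.7955·d_A = (12.5565,-9.9201)
T_B = V + ((C−V)·d_B)·d_B = V + 16.7955·d_B = (18.8556,-32.1242)
sweep = 180° − θ = 93.1986°

center=(5.2071,-24.0006) T_A=(12.5565,-9.9201) T_B=(18.8556,-32.1242) sweep=93.1986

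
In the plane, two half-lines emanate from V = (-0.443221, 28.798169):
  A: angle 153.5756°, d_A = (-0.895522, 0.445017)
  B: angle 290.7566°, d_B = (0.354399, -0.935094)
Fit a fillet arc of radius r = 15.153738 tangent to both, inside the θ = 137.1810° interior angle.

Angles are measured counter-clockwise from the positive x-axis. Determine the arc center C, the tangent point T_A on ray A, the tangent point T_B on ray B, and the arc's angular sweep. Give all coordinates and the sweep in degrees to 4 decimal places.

center=(-12.5077,17.8718) T_A=(-5.7640,31.4423) T_B=(1.6625,23.2422) sweep=42.8190

bisector direction at 222.1661° = (-0.741202,-0.671282)
center distance |VC| = r/sin(θ/2) = 15.153738/sin(68.5905°) = 16.276922
C = V + |VC|·bis = (-12.5077,17.8718)
T_A = V + ((C−V)·d_A)·d_A = V + 5.9416·d_A = (-5.7640,31.4423)
T_B = V + ((C−V)·d_B)·d_B = V + 5.9416·d_B = (1.6625,23.2422)
sweep = 180° − θ = 42.8190°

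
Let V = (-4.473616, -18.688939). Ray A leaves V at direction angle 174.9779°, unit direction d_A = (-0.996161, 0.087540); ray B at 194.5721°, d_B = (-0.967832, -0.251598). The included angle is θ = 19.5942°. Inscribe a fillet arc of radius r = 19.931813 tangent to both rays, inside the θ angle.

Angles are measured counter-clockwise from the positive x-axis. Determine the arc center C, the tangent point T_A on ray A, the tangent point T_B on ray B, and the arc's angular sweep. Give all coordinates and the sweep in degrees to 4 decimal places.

bisector direction at 184.7750° = (-0.996529,-0.083243)
center distance |VC| = r/sin(θ/2) = 19.931813/sin(9.7971°) = 117.135973
C = V + |VC|·bis = (-121.2030,-28.4397)
T_A = V + ((C−V)·d_A)·d_A = V + 115.4277·d_A = (-119.4582,-8.5844)
T_B = V + ((C−V)·d_B)·d_B = V + 115.4277·d_B = (-116.1882,-47.7303)
sweep = 180° − θ = 160.4058°

center=(-121.2030,-28.4397) T_A=(-119.4582,-8.5844) T_B=(-116.1882,-47.7303) sweep=160.4058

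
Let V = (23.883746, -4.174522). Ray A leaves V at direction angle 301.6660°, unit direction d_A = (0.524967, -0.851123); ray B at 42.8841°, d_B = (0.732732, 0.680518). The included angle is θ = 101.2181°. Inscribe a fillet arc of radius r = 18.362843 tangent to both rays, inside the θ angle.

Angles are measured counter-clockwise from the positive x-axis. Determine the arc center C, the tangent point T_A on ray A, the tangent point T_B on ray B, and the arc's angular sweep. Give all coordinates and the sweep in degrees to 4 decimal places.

center=(47.4285,-7.3683) T_A=(31.7995,-17.0082) T_B=(34.9323,6.0867) sweep=78.7819

bisector direction at 352.2751° = (0.990925,-0.134418)
center distance |VC| = r/sin(θ/2) = 18.362843/sin(50.6091°) = 23.760403
C = V + |VC|·bis = (47.4285,-7.3683)
T_A = V + ((C−V)·d_A)·d_A = V + 15.0786·d_A = (31.7995,-17.0082)
T_B = V + ((C−V)·d_B)·d_B = V + 15.0786·d_B = (34.9323,6.0867)
sweep = 180° − θ = 78.7819°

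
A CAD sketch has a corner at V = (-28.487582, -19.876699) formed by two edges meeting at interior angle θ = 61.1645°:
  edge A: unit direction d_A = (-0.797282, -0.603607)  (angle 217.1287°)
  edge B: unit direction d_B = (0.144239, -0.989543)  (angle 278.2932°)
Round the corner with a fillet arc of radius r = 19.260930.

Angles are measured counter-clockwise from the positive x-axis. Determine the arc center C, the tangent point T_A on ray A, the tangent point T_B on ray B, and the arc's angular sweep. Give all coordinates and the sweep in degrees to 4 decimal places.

center=(-42.8461,-54.9056) T_A=(-54.4722,-39.5492) T_B=(-23.7866,-52.1274) sweep=118.8355

bisector direction at 247.7109° = (-0.379279,-0.925282)
center distance |VC| = r/sin(θ/2) = 19.260930/sin(30.5822°) = 37.857481
C = V + |VC|·bis = (-42.8461,-54.9056)
T_A = V + ((C−V)·d_A)·d_A = V + 32.5915·d_A = (-54.4722,-39.5492)
T_B = V + ((C−V)·d_B)·d_B = V + 32.5915·d_B = (-23.7866,-52.1274)
sweep = 180° − θ = 118.8355°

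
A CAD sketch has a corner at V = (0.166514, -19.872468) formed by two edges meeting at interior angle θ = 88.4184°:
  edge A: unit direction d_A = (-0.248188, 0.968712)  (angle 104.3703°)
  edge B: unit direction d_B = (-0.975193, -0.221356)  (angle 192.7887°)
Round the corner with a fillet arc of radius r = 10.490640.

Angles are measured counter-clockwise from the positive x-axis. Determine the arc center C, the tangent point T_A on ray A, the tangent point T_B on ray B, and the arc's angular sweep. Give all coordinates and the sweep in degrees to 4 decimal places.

center=(-12.6724,-12.0292) T_A=(-2.5100,-9.4256) T_B=(-10.3503,-22.2596) sweep=91.5816

bisector direction at 148.5795° = (-0.853364,0.521315)
center distance |VC| = r/sin(θ/2) = 10.490640/sin(44.2092°) = 15.045085
C = V + |VC|·bis = (-12.6724,-12.0292)
T_A = V + ((C−V)·d_A)·d_A = V + 10.7843·d_A = (-2.5100,-9.4256)
T_B = V + ((C−V)·d_B)·d_B = V + 10.7843·d_B = (-10.3503,-22.2596)
sweep = 180° − θ = 91.5816°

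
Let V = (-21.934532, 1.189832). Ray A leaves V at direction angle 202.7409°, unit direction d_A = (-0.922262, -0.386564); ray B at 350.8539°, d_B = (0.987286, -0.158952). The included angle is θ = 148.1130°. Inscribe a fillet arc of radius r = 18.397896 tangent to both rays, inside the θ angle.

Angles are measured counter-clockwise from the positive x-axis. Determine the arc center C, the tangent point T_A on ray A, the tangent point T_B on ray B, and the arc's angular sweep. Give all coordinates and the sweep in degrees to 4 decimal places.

bisector direction at 276.7974° = (0.118359,-0.992971)
center distance |VC| = r/sin(θ/2) = 18.397896/sin(74.0565°) = 19.133920
C = V + |VC|·bis = (-19.6699,-17.8096)
T_A = V + ((C−V)·d_A)·d_A = V + 5.2559·d_A = (-26.7818,-0.8419)
T_B = V + ((C−V)·d_B)·d_B = V + 5.2559·d_B = (-16.7455,0.3544)
sweep = 180° − θ = 31.8870°

center=(-19.6699,-17.8096) T_A=(-26.7818,-0.8419) T_B=(-16.7455,0.3544) sweep=31.8870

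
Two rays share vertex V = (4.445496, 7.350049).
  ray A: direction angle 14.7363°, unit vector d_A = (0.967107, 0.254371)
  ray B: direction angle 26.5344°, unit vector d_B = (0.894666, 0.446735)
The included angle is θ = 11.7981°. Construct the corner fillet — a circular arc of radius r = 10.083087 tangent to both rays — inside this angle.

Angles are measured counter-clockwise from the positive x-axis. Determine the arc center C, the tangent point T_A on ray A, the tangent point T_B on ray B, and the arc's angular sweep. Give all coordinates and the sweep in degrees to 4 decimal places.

center=(96.2585,41.9250) T_A=(98.8234,32.1735) T_B=(91.7540,50.9460) sweep=168.2019

bisector direction at 20.6353° = (0.935842,0.352419)
center distance |VC| = r/sin(θ/2) = 10.083087/sin(5.8990°) = 98.107366
C = V + |VC|·bis = (96.2585,41.9250)
T_A = V + ((C−V)·d_A)·d_A = V + 97.5878·d_A = (98.8234,32.1735)
T_B = V + ((C−V)·d_B)·d_B = V + 97.5878·d_B = (91.7540,50.9460)
sweep = 180° − θ = 168.2019°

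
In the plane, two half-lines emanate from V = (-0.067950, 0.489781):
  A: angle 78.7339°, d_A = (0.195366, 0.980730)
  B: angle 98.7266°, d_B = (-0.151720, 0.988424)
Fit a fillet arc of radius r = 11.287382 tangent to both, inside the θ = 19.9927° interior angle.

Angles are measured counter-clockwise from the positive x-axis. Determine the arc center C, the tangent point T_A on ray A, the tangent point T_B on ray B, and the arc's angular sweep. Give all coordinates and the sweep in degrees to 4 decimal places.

center=(1.3730,65.4987) T_A=(12.4428,63.2936) T_B=(-9.7837,63.7862) sweep=160.0073

bisector direction at 88.7302° = (0.022160,0.999754)
center distance |VC| = r/sin(θ/2) = 11.287382/sin(9.9963°) = 65.024935
C = V + |VC|·bis = (1.3730,65.4987)
T_A = V + ((C−V)·d_A)·d_A = V + 64.0378·d_A = (12.4428,63.2936)
T_B = V + ((C−V)·d_B)·d_B = V + 64.0378·d_B = (-9.7837,63.7862)
sweep = 180° − θ = 160.0073°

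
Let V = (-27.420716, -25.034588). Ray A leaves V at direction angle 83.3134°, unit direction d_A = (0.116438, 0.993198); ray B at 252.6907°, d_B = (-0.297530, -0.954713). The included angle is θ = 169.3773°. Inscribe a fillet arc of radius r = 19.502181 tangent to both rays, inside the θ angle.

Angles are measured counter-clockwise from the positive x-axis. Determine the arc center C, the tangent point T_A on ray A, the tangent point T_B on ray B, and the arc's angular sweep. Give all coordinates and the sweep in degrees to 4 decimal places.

bisector direction at 168.0020° = (-0.978155,0.207877)
center distance |VC| = r/sin(θ/2) = 19.502181/sin(84.6886°) = 19.586277
C = V + |VC|·bis = (-46.5791,-20.9631)
T_A = V + ((C−V)·d_A)·d_A = V + 1.8131·d_A = (-27.2096,-23.2339)
T_B = V + ((C−V)·d_B)·d_B = V + 1.8131·d_B = (-27.9602,-26.7655)
sweep = 180° − θ = 10.6227°

center=(-46.5791,-20.9631) T_A=(-27.2096,-23.2339) T_B=(-27.9602,-26.7655) sweep=10.6227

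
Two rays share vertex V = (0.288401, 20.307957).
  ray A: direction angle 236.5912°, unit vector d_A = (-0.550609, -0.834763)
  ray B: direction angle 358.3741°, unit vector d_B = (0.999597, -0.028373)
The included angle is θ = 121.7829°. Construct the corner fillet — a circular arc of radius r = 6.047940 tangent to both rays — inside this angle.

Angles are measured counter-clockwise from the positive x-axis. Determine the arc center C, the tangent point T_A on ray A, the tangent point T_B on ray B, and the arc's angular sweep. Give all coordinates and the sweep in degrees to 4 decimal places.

center=(3.4829,14.1669) T_A=(-1.5657,17.4970) T_B=(3.6545,20.2124) sweep=58.2171

bisector direction at 297.4827° = (0.461480,-0.887151)
center distance |VC| = r/sin(θ/2) = 6.047940/sin(60.8914°) = 6.922219
C = V + |VC|·bis = (3.4829,14.1669)
T_A = V + ((C−V)·d_A)·d_A = V + 3.3674·d_A = (-1.5657,17.4970)
T_B = V + ((C−V)·d_B)·d_B = V + 3.3674·d_B = (3.6545,20.2124)
sweep = 180° − θ = 58.2171°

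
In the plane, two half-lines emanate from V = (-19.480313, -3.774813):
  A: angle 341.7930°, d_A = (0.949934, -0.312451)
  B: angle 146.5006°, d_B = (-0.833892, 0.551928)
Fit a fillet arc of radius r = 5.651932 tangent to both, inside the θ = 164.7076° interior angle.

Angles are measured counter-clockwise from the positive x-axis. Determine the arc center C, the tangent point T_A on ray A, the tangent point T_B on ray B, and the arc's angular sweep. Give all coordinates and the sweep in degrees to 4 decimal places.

bisector direction at 64.1468° = (0.436067,0.899914)
center distance |VC| = r/sin(θ/2) = 5.651932/sin(82.3538°) = 5.702637
C = V + |VC|·bis = (-16.9936,1.3571)
T_A = V + ((C−V)·d_A)·d_A = V + 0.7588·d_A = (-18.7595,-4.0119)
T_B = V + ((C−V)·d_B)·d_B = V + 0.7588·d_B = (-20.1130,-3.3560)
sweep = 180° − θ = 15.2924°

center=(-16.9936,1.3571) T_A=(-18.7595,-4.0119) T_B=(-20.1130,-3.3560) sweep=15.2924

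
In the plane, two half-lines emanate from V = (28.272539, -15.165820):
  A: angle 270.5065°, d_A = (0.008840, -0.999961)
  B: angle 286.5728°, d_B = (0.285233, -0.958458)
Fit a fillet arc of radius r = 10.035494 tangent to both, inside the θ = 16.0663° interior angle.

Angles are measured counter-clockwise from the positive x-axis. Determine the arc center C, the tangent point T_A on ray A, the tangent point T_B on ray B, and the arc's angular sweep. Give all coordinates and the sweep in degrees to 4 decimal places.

center=(38.9362,-86.1820) T_A=(28.9011,-86.2708) T_B=(48.5548,-83.3196) sweep=163.9337

bisector direction at 278.5396° = (0.148494,-0.988913)
center distance |VC| = r/sin(θ/2) = 10.035494/sin(8.0331°) = 71.812376
C = V + |VC|·bis = (38.9362,-86.1820)
T_A = V + ((C−V)·d_A)·d_A = V + 71.1077·d_A = (28.9011,-86.2708)
T_B = V + ((C−V)·d_B)·d_B = V + 71.1077·d_B = (48.5548,-83.3196)
sweep = 180° − θ = 163.9337°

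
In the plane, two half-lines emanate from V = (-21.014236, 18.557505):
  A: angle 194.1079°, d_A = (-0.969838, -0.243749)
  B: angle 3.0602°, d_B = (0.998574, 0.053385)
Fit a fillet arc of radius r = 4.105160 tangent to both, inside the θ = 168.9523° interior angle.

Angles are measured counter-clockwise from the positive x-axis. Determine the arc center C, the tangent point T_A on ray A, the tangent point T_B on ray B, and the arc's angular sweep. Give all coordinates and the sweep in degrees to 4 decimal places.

center=(-20.3986,14.4794) T_A=(-21.3993,18.4607) T_B=(-20.6178,18.5787) sweep=11.0477

bisector direction at 278.5840° = (0.149260,-0.988798)
center distance |VC| = r/sin(θ/2) = 4.105160/sin(84.4762°) = 4.124312
C = V + |VC|·bis = (-20.3986,14.4794)
T_A = V + ((C−V)·d_A)·d_A = V + 0.3970·d_A = (-21.3993,18.4607)
T_B = V + ((C−V)·d_B)·d_B = V + 0.3970·d_B = (-20.6178,18.5787)
sweep = 180° − θ = 11.0477°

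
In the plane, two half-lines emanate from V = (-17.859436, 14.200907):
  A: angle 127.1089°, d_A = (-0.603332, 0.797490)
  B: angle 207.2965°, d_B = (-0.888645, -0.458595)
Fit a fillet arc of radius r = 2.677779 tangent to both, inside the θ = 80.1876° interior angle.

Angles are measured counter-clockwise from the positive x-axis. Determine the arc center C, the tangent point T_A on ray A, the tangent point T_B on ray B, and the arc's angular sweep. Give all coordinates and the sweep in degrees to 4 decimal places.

bisector direction at 167.2027° = (-0.975160,0.221503)
center distance |VC| = r/sin(θ/2) = 2.677779/sin(40.0938°) = 4.157778
C = V + |VC|·bis = (-21.9139,15.1219)
T_A = V + ((C−V)·d_A)·d_A = V + 3.1807·d_A = (-19.7784,16.7375)
T_B = V + ((C−V)·d_B)·d_B = V + 3.1807·d_B = (-20.6859,12.7423)
sweep = 180° − θ = 99.8124°

center=(-21.9139,15.1219) T_A=(-19.7784,16.7375) T_B=(-20.6859,12.7423) sweep=99.8124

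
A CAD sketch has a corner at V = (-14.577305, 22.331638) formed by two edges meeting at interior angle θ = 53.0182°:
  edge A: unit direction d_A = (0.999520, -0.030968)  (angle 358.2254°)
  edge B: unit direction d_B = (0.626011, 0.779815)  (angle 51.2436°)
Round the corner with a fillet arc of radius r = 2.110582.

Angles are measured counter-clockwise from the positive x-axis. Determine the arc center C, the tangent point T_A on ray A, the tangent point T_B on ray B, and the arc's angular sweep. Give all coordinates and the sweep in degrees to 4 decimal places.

center=(-10.2825,24.3102) T_A=(-10.3478,22.2006) T_B=(-11.9283,25.6314) sweep=126.9818

bisector direction at 24.7345° = (0.908256,0.418414)
center distance |VC| = r/sin(θ/2) = 2.110582/sin(26.5091°) = 4.728642
C = V + |VC|·bis = (-10.2825,24.3102)
T_A = V + ((C−V)·d_A)·d_A = V + 4.2315·d_A = (-10.3478,22.2006)
T_B = V + ((C−V)·d_B)·d_B = V + 4.2315·d_B = (-11.9283,25.6314)
sweep = 180° − θ = 126.9818°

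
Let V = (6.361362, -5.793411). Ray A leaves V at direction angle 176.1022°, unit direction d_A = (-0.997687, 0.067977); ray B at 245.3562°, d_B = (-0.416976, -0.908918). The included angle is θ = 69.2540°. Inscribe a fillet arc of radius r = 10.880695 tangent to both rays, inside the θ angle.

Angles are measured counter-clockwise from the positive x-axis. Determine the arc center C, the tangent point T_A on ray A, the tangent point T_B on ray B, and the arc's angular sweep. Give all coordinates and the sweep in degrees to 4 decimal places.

bisector direction at 210.7292° = (-0.859592,-0.510981)
center distance |VC| = r/sin(θ/2) = 10.880695/sin(34.6270°) = 19.148346
C = V + |VC|·bis = (-10.0984,-15.5779)
T_A = V + ((C−V)·d_A)·d_A = V + 15.7566·d_A = (-9.3588,-4.7223)
T_B = V + ((C−V)·d_B)·d_B = V + 15.7566·d_B = (-0.2087,-20.1148)
sweep = 180° − θ = 110.7460°

center=(-10.0984,-15.5779) T_A=(-9.3588,-4.7223) T_B=(-0.2087,-20.1148) sweep=110.7460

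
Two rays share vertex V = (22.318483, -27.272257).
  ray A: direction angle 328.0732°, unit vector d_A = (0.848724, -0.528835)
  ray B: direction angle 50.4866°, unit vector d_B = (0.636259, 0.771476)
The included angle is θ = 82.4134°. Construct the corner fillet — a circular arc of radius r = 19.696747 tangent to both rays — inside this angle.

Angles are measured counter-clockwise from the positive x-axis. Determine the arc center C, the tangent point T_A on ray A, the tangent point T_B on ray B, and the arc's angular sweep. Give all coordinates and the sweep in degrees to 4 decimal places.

center=(51.8261,-22.4508) T_A=(41.4098,-39.1679) T_B=(36.6306,-9.9186) sweep=97.5866

bisector direction at 9.2799° = (0.986912,0.161258)
center distance |VC| = r/sin(θ/2) = 19.696747/sin(41.2067°) = 29.898940
C = V + |VC|·bis = (51.8261,-22.4508)
T_A = V + ((C−V)·d_A)·d_A = V + 22.4941·d_A = (41.4098,-39.1679)
T_B = V + ((C−V)·d_B)·d_B = V + 22.4941·d_B = (36.6306,-9.9186)
sweep = 180° − θ = 97.5866°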